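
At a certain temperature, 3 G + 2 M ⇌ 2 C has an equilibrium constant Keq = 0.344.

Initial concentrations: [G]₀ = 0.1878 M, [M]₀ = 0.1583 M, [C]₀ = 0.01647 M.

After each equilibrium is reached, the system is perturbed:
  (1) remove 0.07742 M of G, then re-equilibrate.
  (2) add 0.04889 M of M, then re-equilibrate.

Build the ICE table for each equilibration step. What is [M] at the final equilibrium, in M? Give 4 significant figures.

[M]_eq = 0.2179 M

Q₀ = 1.634 vs Keq = 0.344 ⇒ Q>K, reverse
Step 1:
                   G          M          C
  Initial     0.1878     0.1583    0.01647
  Change     0.01169   0.007791  -0.007791
  Equil       0.1995     0.1661   0.008679
  solve Keq expr → x = -0.003895; check Q = 0.344
Then remove 0.07742 M of G.
Step 2:
                   G          M          C
  Initial     0.1221     0.1661   0.008679
  Change    0.006146   0.004097  -0.004097
  Equil       0.1282     0.1702   0.004582
  solve Keq expr → x = -0.002049; check Q = 0.344
Then add 0.04889 M of M.
Step 3:
                   G          M          C
  Initial     0.1282     0.2191   0.004582
  Change   -0.001748  -0.001165   0.001165
  Equil       0.1265     0.2179   0.005748
  solve Keq expr → x = 5.8271e-04; check Q = 0.344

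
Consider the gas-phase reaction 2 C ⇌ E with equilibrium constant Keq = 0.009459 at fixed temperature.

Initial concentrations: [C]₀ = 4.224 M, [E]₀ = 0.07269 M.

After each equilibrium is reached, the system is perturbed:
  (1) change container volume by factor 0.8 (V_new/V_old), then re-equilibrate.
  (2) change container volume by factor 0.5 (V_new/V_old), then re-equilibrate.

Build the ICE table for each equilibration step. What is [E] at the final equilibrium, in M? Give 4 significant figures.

[E]_eq = 0.8164 M

Q₀ = 0.004074 vs Keq = 0.009459 ⇒ Q<K, forward
Step 1:
                   C          E
  init         4.224    0.07269
  Δ          -0.1661    0.08306
  eq           4.058     0.1558
  solve Keq expr → x = 0.08306; check Q = 0.009459
Then change container volume by factor 0.8 (V_new/V_old).
Step 2:
                   C          E
  init         5.072     0.1947
  Δ         -0.08178    0.04089
  eq           4.991     0.2356
  solve Keq expr → x = 0.04089; check Q = 0.009459
Then change container volume by factor 0.5 (V_new/V_old).
Step 3:
                   C          E
  init         9.981     0.4712
  Δ          -0.6906     0.3453
  eq           9.291     0.8164
  solve Keq expr → x = 0.3453; check Q = 0.009459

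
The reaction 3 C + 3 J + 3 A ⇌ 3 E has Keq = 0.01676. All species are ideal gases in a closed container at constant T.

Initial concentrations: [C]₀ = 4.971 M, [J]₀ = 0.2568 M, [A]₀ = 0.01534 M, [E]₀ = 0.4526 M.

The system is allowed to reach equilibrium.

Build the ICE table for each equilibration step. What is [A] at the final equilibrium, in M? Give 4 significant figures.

Q₀ = 1.2347e+04 vs Keq = 0.01676 ⇒ Q>K, reverse
Step 1:
                    C           J           A           E
  init          4.971      0.2568     0.01534      0.4526
  Δ             0.261       0.261       0.261      -0.261
  eq            5.232      0.5178      0.2763      0.1916
  solve Keq expr → x = -0.087; check Q = 0.01676

[A]_eq = 0.2763 M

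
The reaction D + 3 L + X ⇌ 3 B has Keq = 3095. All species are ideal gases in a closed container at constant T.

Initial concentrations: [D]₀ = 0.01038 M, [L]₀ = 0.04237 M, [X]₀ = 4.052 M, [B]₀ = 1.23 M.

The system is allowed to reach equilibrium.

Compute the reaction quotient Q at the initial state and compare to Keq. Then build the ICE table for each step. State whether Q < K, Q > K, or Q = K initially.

Q₀ = 5.8167e+05 vs Keq = 3095 ⇒ Q>K, reverse
Step 1:
                   D          L          X          B
  init       0.01038    0.04237      4.052       1.23
  Δ          0.03228    0.09684    0.03228   -0.09684
  eq         0.04266     0.1392      4.084      1.133
  solve Keq expr → x = -0.03228; check Q = 3095

Q₀ = 5.8167e+05; Q > K (proceeds reverse)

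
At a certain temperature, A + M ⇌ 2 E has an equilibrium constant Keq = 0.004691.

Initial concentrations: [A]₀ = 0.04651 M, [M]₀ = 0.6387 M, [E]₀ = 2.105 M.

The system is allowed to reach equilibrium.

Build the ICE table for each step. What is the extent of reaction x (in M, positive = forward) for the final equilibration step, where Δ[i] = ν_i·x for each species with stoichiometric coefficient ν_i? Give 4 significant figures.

x = -1.007 M

Q₀ = 149.2 vs Keq = 0.004691 ⇒ Q>K, reverse
Step 1:
                   A          M          E
  I          0.04651     0.6387      2.105
  C            1.007      1.007     -2.015
  E            1.054      1.646    0.09021
  solve Keq expr → x = -1.007; check Q = 0.004691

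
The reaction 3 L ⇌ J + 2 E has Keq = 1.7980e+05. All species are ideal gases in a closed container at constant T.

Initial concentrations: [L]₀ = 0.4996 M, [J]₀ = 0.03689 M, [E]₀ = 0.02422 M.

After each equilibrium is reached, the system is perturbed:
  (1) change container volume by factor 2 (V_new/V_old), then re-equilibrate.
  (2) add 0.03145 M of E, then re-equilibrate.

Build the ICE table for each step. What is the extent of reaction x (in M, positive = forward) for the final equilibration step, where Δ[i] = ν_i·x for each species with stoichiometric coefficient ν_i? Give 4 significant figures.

x = -9.8919e-05 M

Q₀ = 1.7354e-04 vs Keq = 1.7980e+05 ⇒ Q<K, forward
Step 1:
                   L          J          E
  init        0.4996    0.03689    0.02422
  Δ          -0.4944     0.1648     0.3296
  eq        0.005198     0.2017     0.3538
  solve Keq expr → x = 0.1648; check Q = 1.7980e+05
Then change container volume by factor 2 (V_new/V_old).
Step 2:
                   L          J          E
  init      0.002599     0.1008     0.1769
  Δ                0          0          0
  eq        0.002599     0.1008     0.1769
  solve Keq expr → x = 0; check Q = 1.7980e+05
Then add 0.03145 M of E.
Step 3:
                   L          J          E
  init      0.002599     0.1008     0.2084
  Δ       2.9676e-04 -9.8919e-05 -1.9784e-04
  eq        0.002896     0.1007     0.2082
  solve Keq expr → x = -9.8919e-05; check Q = 1.7980e+05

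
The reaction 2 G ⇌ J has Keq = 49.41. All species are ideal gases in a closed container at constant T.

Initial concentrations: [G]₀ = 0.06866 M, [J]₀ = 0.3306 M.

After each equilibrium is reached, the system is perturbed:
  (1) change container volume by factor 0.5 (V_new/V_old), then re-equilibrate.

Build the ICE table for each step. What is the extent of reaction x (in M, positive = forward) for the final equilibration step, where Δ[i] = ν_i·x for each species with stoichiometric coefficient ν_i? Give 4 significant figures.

Q₀ = 70.13 vs Keq = 49.41 ⇒ Q>K, reverse
Step 1:
                   G          J
  I          0.06866     0.3306
  C          0.01237  -0.006185
  E          0.08103     0.3244
  solve Keq expr → x = -0.006185; check Q = 49.41
Then change container volume by factor 0.5 (V_new/V_old).
Step 2:
                   G          J
  I           0.1621     0.6488
  C         -0.04548    0.02274
  E           0.1166     0.6716
  solve Keq expr → x = 0.02274; check Q = 49.41

x = 0.02274 M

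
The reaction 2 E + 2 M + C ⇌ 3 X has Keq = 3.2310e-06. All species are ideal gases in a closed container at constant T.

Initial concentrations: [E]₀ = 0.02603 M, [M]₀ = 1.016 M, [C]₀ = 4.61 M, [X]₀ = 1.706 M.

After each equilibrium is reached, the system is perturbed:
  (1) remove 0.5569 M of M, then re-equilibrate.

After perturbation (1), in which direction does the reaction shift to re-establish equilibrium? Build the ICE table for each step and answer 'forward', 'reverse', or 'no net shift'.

Q₀ = 1540 vs Keq = 3.2310e-06 ⇒ Q>K, reverse
Step 1:
                  E         M         C         X
  Initial   0.02603     1.016      4.61     1.706
  Change      1.107     1.107    0.5534     -1.66
  Equil       1.133     2.123     5.163   0.04586
  solve Keq expr → x = -0.5534; check Q = 3.2310e-06
Then remove 0.5569 M of M.
Step 2:
                  E         M         C         X
  Initial     1.133     1.566     5.163   0.04586
  Change   0.005471  0.005471  0.002735 -0.008206
  Equil       1.138     1.571     5.166   0.03766
  solve Keq expr → x = -0.002735; check Q = 3.2310e-06

Direction: reverse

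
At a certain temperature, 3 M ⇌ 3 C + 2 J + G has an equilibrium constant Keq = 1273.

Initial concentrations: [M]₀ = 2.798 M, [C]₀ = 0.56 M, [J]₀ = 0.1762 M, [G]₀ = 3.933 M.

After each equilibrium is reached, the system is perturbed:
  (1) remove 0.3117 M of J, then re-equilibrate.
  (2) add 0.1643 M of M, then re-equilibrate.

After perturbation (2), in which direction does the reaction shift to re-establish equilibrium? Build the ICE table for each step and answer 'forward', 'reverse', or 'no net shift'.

Direction: forward

Q₀ = 9.7894e-04 vs Keq = 1273 ⇒ Q<K, forward
Step 1:
                    M           C           J           G
  I             2.798        0.56      0.1762       3.933
  C            -2.204       2.204       1.469      0.7347
  E             0.594       2.764       1.646       4.668
  solve Keq expr → x = 0.7347; check Q = 1273
Then remove 0.3117 M of J.
Step 2:
                    M           C           J           G
  I             0.594       2.764       1.334       4.668
  C          -0.05647     0.05647     0.03765     0.01882
  E            0.5376        2.82       1.371       4.686
  solve Keq expr → x = 0.01882; check Q = 1273
Then add 0.1643 M of M.
Step 3:
                    M           C           J           G
  I            0.7019        2.82       1.371       4.686
  C           -0.1187      0.1187     0.07913     0.03957
  E            0.5832       2.939       1.451       4.726
  solve Keq expr → x = 0.03957; check Q = 1273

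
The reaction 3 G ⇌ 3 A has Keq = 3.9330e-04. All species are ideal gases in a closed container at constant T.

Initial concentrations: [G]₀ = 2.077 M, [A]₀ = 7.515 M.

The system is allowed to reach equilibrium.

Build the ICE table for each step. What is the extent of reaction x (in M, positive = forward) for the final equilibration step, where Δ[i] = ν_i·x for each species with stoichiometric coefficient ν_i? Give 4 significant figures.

x = -2.287 M

Q₀ = 47.37 vs Keq = 3.9330e-04 ⇒ Q>K, reverse
Step 1:
                   G          A
  Initial      2.077      7.515
  Change        6.86      -6.86
  Equil        8.937     0.6548
  solve Keq expr → x = -2.287; check Q = 3.9330e-04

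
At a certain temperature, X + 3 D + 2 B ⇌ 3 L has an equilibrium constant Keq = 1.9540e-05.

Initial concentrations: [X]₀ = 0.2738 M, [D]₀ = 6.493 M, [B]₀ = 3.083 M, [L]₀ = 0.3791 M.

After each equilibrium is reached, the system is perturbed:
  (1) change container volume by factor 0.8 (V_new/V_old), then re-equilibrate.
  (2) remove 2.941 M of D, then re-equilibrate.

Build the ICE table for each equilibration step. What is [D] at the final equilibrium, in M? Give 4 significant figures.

Q₀ = 7.6479e-05 vs Keq = 1.9540e-05 ⇒ Q>K, reverse
Step 1:
                   X          D          B          L
  Initial     0.2738      6.493      3.083     0.3791
  Change     0.03951     0.1185    0.07902    -0.1185
  Equil       0.3133      6.612      3.162     0.2606
  solve Keq expr → x = -0.03951; check Q = 1.9540e-05
Then change container volume by factor 0.8 (V_new/V_old).
Step 2:
                   X          D          B          L
  Initial     0.3916      8.264      3.953     0.3257
  Change    -0.02242   -0.06726   -0.04484    0.06726
  Equil       0.3692      8.197      3.908      0.393
  solve Keq expr → x = 0.02242; check Q = 1.9540e-05
Then remove 2.941 M of D.
Step 3:
                   X          D          B          L
  Initial     0.3692      5.256      3.908      0.393
  Change     0.04076     0.1223    0.08151    -0.1223
  Equil         0.41      5.378      3.989     0.2707
  solve Keq expr → x = -0.04076; check Q = 1.9540e-05

[D]_eq = 5.378 M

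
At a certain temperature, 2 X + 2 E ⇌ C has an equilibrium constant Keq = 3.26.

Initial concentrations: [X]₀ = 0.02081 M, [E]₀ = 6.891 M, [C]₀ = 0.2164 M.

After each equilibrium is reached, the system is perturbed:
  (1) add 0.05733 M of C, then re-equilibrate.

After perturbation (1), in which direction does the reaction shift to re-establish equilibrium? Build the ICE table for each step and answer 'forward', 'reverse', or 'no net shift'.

Q₀ = 10.52 vs Keq = 3.26 ⇒ Q>K, reverse
Step 1:
                    X           E           C
  init        0.02081       6.891      0.2164
  Δ           0.01581     0.01581   -0.007903
  eq          0.03662       6.907      0.2085
  solve Keq expr → x = -0.007903; check Q = 3.26
Then add 0.05733 M of C.
Step 2:
                    X           E           C
  init        0.03662       6.907      0.2658
  Δ          0.004525    0.004525   -0.002263
  eq          0.04114       6.911      0.2636
  solve Keq expr → x = -0.002263; check Q = 3.26

Direction: reverse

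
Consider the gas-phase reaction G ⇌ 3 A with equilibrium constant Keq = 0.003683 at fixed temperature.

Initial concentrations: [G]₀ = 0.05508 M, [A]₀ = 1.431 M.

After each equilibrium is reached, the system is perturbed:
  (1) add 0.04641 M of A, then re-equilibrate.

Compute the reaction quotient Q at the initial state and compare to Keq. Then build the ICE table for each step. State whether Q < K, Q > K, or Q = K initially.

Q₀ = 53.2; Q > K (proceeds reverse)

Q₀ = 53.2 vs Keq = 0.003683 ⇒ Q>K, reverse
Step 1:
                  G         A
  I         0.05508     1.431
  C          0.4364    -1.309
  E          0.4915    0.1219
  solve Keq expr → x = -0.4364; check Q = 0.003683
Then add 0.04641 M of A.
Step 2:
                  G         A
  I          0.4915    0.1683
  C         0.01506  -0.04518
  E          0.5065    0.1231
  solve Keq expr → x = -0.01506; check Q = 0.003683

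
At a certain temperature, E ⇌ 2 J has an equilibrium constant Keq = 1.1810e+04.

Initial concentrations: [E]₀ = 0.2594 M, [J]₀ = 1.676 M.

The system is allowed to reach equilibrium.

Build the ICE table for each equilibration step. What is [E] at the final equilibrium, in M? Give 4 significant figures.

Q₀ = 10.83 vs Keq = 1.1810e+04 ⇒ Q<K, forward
Step 1:
                   E          J
  I           0.2594      1.676
  C           -0.259      0.518
  E       4.0758e-04      2.194
  solve Keq expr → x = 0.259; check Q = 1.1810e+04

[E]_eq = 4.0758e-04 M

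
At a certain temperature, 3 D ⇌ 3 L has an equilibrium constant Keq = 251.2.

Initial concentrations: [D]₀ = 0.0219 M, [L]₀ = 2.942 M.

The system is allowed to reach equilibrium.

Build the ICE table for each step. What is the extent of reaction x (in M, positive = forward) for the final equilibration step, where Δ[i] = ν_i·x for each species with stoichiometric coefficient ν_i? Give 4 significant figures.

Q₀ = 2.4244e+06 vs Keq = 251.2 ⇒ Q>K, reverse
Step 1:
                  D         L
  init       0.0219     2.942
  Δ          0.3836   -0.3836
  eq         0.4055     2.558
  solve Keq expr → x = -0.1279; check Q = 251.2

x = -0.1279 M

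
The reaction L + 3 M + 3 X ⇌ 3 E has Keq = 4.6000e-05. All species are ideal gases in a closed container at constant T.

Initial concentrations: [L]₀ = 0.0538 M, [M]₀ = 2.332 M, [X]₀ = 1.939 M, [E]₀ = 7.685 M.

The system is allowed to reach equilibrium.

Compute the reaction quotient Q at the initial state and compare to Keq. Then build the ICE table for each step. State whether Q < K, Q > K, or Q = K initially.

Q₀ = 91.25 vs Keq = 4.6000e-05 ⇒ Q>K, reverse
Step 1:
                    L           M           X           E
  I            0.0538       2.332       1.939       7.685
  C             1.761       5.282       5.282      -5.282
  E             1.815       7.614       7.221       2.403
  solve Keq expr → x = -1.761; check Q = 4.6000e-05

Q₀ = 91.25; Q > K (proceeds reverse)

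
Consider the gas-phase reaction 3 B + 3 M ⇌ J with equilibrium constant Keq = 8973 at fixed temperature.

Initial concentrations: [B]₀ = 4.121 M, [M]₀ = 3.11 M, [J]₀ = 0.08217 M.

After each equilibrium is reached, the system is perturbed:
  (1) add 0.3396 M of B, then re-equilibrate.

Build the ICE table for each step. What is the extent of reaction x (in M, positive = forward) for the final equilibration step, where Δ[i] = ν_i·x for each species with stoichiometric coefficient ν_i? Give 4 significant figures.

Q₀ = 3.9032e-05 vs Keq = 8973 ⇒ Q<K, forward
Step 1:
                  B         M         J
  I           4.121      3.11   0.08217
  C          -3.063    -3.063     1.021
  E           1.058     0.047     1.103
  solve Keq expr → x = 1.021; check Q = 8973
Then add 0.3396 M of B.
Step 2:
                  B         M         J
  I           1.398     0.047     1.103
  C         -0.0111   -0.0111  0.003698
  E           1.387    0.0359     1.107
  solve Keq expr → x = 0.003698; check Q = 8973

x = 0.003698 M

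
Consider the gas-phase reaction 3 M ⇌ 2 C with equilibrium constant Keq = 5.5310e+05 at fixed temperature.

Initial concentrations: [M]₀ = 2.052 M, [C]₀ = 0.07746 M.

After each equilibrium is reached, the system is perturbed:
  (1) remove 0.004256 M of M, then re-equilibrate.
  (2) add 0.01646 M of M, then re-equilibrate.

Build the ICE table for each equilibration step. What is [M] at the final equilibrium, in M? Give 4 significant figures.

[M]_eq = 0.01556 M

Q₀ = 6.9442e-04 vs Keq = 5.5310e+05 ⇒ Q<K, forward
Step 1:
                    M           C
  init          2.052     0.07746
  Δ            -2.037       1.358
  eq           0.0155       1.435
  solve Keq expr → x = 0.6788; check Q = 5.5310e+05
Then remove 0.004256 M of M.
Step 2:
                    M           C
  init        0.01124       1.435
  Δ          0.004236   -0.002824
  eq          0.01548       1.432
  solve Keq expr → x = -0.001412; check Q = 5.5310e+05
Then add 0.01646 M of M.
Step 3:
                    M           C
  init        0.03194       1.432
  Δ          -0.01638     0.01092
  eq          0.01556       1.443
  solve Keq expr → x = 0.00546; check Q = 5.5310e+05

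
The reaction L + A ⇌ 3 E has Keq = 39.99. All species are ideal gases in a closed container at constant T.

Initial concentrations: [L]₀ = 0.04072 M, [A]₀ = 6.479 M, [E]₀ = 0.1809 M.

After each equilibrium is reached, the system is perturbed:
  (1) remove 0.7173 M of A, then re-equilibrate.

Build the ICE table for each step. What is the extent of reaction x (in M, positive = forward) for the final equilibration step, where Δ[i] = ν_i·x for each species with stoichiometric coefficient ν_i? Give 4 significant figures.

x = -1.3462e-05 M

Q₀ = 0.02244 vs Keq = 39.99 ⇒ Q<K, forward
Step 1:
                  L         A         E
  I         0.04072     6.479    0.1809
  C        -0.04061  -0.04061    0.1218
  E       1.0776e-04     6.438    0.3027
  solve Keq expr → x = 0.04061; check Q = 39.99
Then remove 0.7173 M of A.
Step 2:
                  L         A         E
  I       1.0776e-04     5.721    0.3027
  C       1.3462e-05 1.3462e-05 -4.0387e-05
  E       1.2122e-04     5.721    0.3027
  solve Keq expr → x = -1.3462e-05; check Q = 39.99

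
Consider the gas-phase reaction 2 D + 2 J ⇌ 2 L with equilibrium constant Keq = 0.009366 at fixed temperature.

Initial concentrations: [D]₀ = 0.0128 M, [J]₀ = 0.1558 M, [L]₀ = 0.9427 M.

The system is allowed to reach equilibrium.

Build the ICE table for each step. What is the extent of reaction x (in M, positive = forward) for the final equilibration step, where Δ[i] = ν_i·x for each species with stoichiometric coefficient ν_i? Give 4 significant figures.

Q₀ = 2.2346e+05 vs Keq = 0.009366 ⇒ Q>K, reverse
Step 1:
                  D         J         L
  Initial    0.0128    0.1558    0.9427
  Change     0.8574    0.8574   -0.8574
  Equil      0.8702     1.013   0.08532
  solve Keq expr → x = -0.4287; check Q = 0.009366

x = -0.4287 M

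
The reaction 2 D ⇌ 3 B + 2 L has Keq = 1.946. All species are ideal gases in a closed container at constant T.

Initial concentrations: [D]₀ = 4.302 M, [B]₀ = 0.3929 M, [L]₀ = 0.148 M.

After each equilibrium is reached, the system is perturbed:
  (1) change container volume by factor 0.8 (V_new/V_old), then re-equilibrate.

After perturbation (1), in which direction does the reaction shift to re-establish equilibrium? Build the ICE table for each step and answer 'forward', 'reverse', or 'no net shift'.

Q₀ = 7.1784e-05 vs Keq = 1.946 ⇒ Q<K, forward
Step 1:
                    D           B           L
  init          4.302      0.3929       0.148
  Δ            -1.194       1.792       1.194
  eq            3.108       2.185       1.342
  solve Keq expr → x = 0.5972; check Q = 1.946
Then change container volume by factor 0.8 (V_new/V_old).
Step 2:
                    D           B           L
  init          3.884       2.731       1.678
  Δ            0.1908     -0.2862     -0.1908
  eq            4.075       2.445       1.487
  solve Keq expr → x = -0.0954; check Q = 1.946

Direction: reverse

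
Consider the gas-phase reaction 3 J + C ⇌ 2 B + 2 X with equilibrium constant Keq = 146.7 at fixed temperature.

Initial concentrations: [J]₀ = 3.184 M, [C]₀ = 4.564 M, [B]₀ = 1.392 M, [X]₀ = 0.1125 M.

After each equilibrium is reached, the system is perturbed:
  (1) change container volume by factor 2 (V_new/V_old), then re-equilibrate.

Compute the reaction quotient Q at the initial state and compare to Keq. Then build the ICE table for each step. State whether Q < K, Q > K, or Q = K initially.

Q₀ = 1.6646e-04 vs Keq = 146.7 ⇒ Q<K, forward
Step 1:
                   J          C          B          X
  Initial      3.184      4.564      1.392     0.1125
  Change      -2.763    -0.9209      1.842      1.842
  Equil       0.4212      3.643      3.234      1.954
  solve Keq expr → x = 0.9209; check Q = 146.7
Then change container volume by factor 2 (V_new/V_old).
Step 2:
                   J          C          B          X
  Initial     0.2106      1.822      1.617     0.9772
  Change           0          0          0          0
  Equil       0.2106      1.822      1.617     0.9772
  solve Keq expr → x = 0; check Q = 146.7

Q₀ = 1.6646e-04; Q < K (proceeds forward)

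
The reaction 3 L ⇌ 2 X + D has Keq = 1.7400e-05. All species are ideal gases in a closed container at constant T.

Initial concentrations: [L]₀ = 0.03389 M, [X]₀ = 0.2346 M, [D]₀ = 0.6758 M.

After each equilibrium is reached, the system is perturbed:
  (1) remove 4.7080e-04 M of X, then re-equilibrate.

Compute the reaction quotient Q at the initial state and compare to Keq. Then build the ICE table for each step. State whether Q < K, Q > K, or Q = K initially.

Q₀ = 955.6 vs Keq = 1.7400e-05 ⇒ Q>K, reverse
Step 1:
                   L          X          D
  I          0.03389     0.2346     0.6758
  C           0.3499    -0.2333    -0.1166
  E           0.3838   0.001326     0.5592
  solve Keq expr → x = -0.1166; check Q = 1.7400e-05
Then remove 4.7080e-04 M of X.
Step 2:
                   L          X          D
  I           0.3838 8.5557e-04     0.5592
  C       -7.0034e-04 4.6690e-04 2.3345e-04
  E           0.3831   0.001322     0.5594
  solve Keq expr → x = 2.3345e-04; check Q = 1.7400e-05

Q₀ = 955.6; Q > K (proceeds reverse)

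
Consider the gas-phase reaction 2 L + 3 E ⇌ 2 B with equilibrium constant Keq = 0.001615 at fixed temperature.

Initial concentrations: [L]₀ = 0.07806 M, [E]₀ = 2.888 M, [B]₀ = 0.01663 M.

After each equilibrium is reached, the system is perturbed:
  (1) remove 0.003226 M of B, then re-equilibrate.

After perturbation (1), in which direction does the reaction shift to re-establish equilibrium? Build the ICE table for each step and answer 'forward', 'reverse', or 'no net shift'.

Direction: forward

Q₀ = 0.001884 vs Keq = 0.001615 ⇒ Q>K, reverse
Step 1:
                   L          E          B
  Initial    0.07806      2.888    0.01663
  Change     0.00102    0.00153   -0.00102
  Equil      0.07908       2.89    0.01561
  solve Keq expr → x = -5.1014e-04; check Q = 0.001615
Then remove 0.003226 M of B.
Step 2:
                   L          E          B
  Initial    0.07908       2.89    0.01238
  Change   -0.002668  -0.004002   0.002668
  Equil      0.07641      2.886    0.01505
  solve Keq expr → x = 0.001334; check Q = 0.001615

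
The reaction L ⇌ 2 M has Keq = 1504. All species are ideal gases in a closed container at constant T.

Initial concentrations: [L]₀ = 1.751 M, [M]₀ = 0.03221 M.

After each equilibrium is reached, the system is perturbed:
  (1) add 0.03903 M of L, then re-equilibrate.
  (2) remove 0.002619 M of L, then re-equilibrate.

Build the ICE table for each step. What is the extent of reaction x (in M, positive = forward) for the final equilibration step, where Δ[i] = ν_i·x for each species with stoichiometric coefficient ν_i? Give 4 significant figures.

x = -0.002594 M

Q₀ = 5.9251e-04 vs Keq = 1504 ⇒ Q<K, forward
Step 1:
                    L           M
  I             1.751     0.03221
  C            -1.743       3.486
  E          0.008228       3.518
  solve Keq expr → x = 1.743; check Q = 1504
Then add 0.03903 M of L.
Step 2:
                    L           M
  I           0.04726       3.518
  C          -0.03866     0.07733
  E          0.008593       3.595
  solve Keq expr → x = 0.03866; check Q = 1504
Then remove 0.002619 M of L.
Step 3:
                    L           M
  I          0.005974       3.595
  C          0.002594   -0.005188
  E          0.008569        3.59
  solve Keq expr → x = -0.002594; check Q = 1504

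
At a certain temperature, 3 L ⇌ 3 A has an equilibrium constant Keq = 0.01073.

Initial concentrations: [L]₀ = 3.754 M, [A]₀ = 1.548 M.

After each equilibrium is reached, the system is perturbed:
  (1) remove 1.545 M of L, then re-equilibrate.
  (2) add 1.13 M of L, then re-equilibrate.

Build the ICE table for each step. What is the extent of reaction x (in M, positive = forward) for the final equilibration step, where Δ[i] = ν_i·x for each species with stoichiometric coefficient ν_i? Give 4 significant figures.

Q₀ = 0.07012 vs Keq = 0.01073 ⇒ Q>K, reverse
Step 1:
                  L         A
  I           3.754     1.548
  C          0.5899   -0.5899
  E           4.344    0.9581
  solve Keq expr → x = -0.1966; check Q = 0.01073
Then remove 1.545 M of L.
Step 2:
                  L         A
  I           2.799    0.9581
  C          0.2792   -0.2792
  E           3.078    0.6789
  solve Keq expr → x = -0.09306; check Q = 0.01073
Then add 1.13 M of L.
Step 3:
                  L         A
  I           4.208    0.6789
  C         -0.2042    0.2042
  E           4.004    0.8831
  solve Keq expr → x = 0.06807; check Q = 0.01073

x = 0.06807 M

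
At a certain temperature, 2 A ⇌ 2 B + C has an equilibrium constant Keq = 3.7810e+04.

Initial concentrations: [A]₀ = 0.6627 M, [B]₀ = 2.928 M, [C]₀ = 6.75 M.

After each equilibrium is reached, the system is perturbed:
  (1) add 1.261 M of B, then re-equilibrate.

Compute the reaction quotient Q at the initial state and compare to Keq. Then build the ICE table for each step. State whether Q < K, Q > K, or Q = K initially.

Q₀ = 131.8; Q < K (proceeds forward)

Q₀ = 131.8 vs Keq = 3.7810e+04 ⇒ Q<K, forward
Step 1:
                  A         B         C
  Initial    0.6627     2.928      6.75
  Change    -0.6143    0.6143    0.3072
  Equil     0.04839     3.542     7.057
  solve Keq expr → x = 0.3072; check Q = 3.7810e+04
Then add 1.261 M of B.
Step 2:
                  A         B         C
  Initial   0.04839     4.803     7.057
  Change    0.01696  -0.01696 -0.008478
  Equil     0.06535     4.786     7.049
  solve Keq expr → x = -0.008478; check Q = 3.7810e+04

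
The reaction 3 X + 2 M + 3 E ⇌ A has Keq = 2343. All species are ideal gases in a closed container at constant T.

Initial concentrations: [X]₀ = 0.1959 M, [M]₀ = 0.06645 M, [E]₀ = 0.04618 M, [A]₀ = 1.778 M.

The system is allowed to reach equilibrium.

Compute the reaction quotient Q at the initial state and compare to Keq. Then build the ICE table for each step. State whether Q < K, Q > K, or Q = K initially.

Q₀ = 5.4385e+08 vs Keq = 2343 ⇒ Q>K, reverse
Step 1:
                   X          M          E          A
  I           0.1959    0.06645    0.04618      1.778
  C           0.3362     0.2241     0.3362    -0.1121
  E           0.5321     0.2906     0.3824      1.666
  solve Keq expr → x = -0.1121; check Q = 2343

Q₀ = 5.4385e+08; Q > K (proceeds reverse)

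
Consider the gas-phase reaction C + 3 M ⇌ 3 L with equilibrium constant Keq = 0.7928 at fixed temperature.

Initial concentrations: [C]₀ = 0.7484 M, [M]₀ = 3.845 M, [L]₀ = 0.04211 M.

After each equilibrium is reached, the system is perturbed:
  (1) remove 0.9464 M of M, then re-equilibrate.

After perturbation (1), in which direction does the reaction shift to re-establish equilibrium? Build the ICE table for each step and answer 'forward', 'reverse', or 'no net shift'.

Q₀ = 1.7552e-06 vs Keq = 0.7928 ⇒ Q<K, forward
Step 1:
                    C           M           L
  I            0.7484       3.845     0.04211
  C            -0.473      -1.419       1.419
  E            0.2754       2.426       1.461
  solve Keq expr → x = 0.473; check Q = 0.7928
Then remove 0.9464 M of M.
Step 2:
                    C           M           L
  I            0.2754        1.48       1.461
  C           0.09549      0.2865     -0.2865
  E            0.3709       1.766       1.175
  solve Keq expr → x = -0.09549; check Q = 0.7928

Direction: reverse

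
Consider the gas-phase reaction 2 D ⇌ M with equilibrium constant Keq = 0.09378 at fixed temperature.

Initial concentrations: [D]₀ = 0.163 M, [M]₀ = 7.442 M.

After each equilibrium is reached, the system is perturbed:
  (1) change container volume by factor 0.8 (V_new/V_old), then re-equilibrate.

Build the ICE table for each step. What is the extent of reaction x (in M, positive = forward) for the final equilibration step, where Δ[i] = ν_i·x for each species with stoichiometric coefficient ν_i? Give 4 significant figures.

Q₀ = 280.1 vs Keq = 0.09378 ⇒ Q>K, reverse
Step 1:
                    D           M
  Initial       0.163       7.442
  Change        6.516      -3.258
  Equil         6.679       4.184
  solve Keq expr → x = -3.258; check Q = 0.09378
Then change container volume by factor 0.8 (V_new/V_old).
Step 2:
                    D           M
  Initial       8.349        5.23
  Change      -0.6522      0.3261
  Equil         7.697       5.556
  solve Keq expr → x = 0.3261; check Q = 0.09378

x = 0.3261 M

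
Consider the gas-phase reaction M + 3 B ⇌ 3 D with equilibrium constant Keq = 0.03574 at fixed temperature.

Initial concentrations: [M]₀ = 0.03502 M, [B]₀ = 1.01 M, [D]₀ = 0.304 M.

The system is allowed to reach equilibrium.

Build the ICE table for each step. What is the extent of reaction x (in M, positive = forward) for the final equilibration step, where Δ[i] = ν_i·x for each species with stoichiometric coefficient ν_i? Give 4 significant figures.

x = -0.04658 M

Q₀ = 0.7786 vs Keq = 0.03574 ⇒ Q>K, reverse
Step 1:
                    M           B           D
  I           0.03502        1.01       0.304
  C           0.04658      0.1397     -0.1397
  E            0.0816        1.15      0.1643
  solve Keq expr → x = -0.04658; check Q = 0.03574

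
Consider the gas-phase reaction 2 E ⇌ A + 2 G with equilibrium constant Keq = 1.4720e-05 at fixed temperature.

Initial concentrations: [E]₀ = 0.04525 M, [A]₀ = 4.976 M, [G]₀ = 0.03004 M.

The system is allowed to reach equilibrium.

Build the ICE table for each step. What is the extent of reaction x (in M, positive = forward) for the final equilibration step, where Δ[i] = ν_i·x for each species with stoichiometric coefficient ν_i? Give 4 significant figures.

Q₀ = 2.193 vs Keq = 1.4720e-05 ⇒ Q>K, reverse
Step 1:
                   E          A          G
  init       0.04525      4.976    0.03004
  Δ          0.02991   -0.01496   -0.02991
  eq         0.07516      4.961 1.2947e-04
  solve Keq expr → x = -0.01496; check Q = 1.4720e-05

x = -0.01496 M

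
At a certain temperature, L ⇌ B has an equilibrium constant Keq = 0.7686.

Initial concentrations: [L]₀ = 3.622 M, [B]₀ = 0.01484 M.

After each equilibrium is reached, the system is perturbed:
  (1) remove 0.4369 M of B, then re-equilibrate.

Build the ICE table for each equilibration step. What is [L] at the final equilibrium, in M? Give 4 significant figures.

Q₀ = 0.004097 vs Keq = 0.7686 ⇒ Q<K, forward
Step 1:
                  L         B
  I           3.622   0.01484
  C          -1.566     1.566
  E           2.056     1.581
  solve Keq expr → x = 1.566; check Q = 0.7686
Then remove 0.4369 M of B.
Step 2:
                  L         B
  I           2.056     1.144
  C          -0.247     0.247
  E           1.809     1.391
  solve Keq expr → x = 0.247; check Q = 0.7686

[L]_eq = 1.809 M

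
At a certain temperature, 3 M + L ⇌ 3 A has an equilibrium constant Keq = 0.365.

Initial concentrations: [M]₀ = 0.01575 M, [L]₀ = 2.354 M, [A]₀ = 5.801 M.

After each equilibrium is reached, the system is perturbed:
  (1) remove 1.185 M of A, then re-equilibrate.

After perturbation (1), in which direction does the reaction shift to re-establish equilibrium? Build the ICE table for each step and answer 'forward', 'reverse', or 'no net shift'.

Q₀ = 2.1226e+07 vs Keq = 0.365 ⇒ Q>K, reverse
Step 1:
                  M         L         A
  Initial   0.01575     2.354     5.801
  Change      2.804    0.9347    -2.804
  Equil        2.82     3.289     2.997
  solve Keq expr → x = -0.9347; check Q = 0.365
Then remove 1.185 M of A.
Step 2:
                  M         L         A
  Initial      2.82     3.289     1.812
  Change    -0.5523   -0.1841    0.5523
  Equil       2.268     3.105     2.364
  solve Keq expr → x = 0.1841; check Q = 0.365

Direction: forward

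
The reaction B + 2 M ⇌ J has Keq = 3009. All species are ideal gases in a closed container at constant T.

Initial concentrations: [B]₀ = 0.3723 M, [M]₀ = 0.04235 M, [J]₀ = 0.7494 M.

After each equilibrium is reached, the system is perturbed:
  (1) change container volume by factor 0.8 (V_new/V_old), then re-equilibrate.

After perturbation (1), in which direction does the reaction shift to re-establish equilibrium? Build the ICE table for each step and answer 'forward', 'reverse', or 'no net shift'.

Q₀ = 1122 vs Keq = 3009 ⇒ Q<K, forward
Step 1:
                    B           M           J
  init         0.3723     0.04235      0.7494
  Δ         -0.008031    -0.01606    0.008031
  eq           0.3643     0.02629      0.7574
  solve Keq expr → x = 0.008031; check Q = 3009
Then change container volume by factor 0.8 (V_new/V_old).
Step 2:
                    B           M           J
  init         0.4553     0.03286      0.9468
  Δ         -0.003217   -0.006434    0.003217
  eq           0.4521     0.02643        0.95
  solve Keq expr → x = 0.003217; check Q = 3009

Direction: forward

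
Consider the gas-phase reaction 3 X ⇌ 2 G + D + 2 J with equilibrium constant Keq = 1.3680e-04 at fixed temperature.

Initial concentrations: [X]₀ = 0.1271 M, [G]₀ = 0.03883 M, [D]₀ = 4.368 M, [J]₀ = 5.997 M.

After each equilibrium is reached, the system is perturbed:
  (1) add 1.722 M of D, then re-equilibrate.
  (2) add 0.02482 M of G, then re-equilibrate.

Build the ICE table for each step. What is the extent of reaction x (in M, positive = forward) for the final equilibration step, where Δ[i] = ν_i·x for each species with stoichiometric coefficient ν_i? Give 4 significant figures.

Q₀ = 115.4 vs Keq = 1.3680e-04 ⇒ Q>K, reverse
Step 1:
                   X          G          D          J
  init        0.1271    0.03883      4.368      5.997
  Δ          0.05813   -0.03875   -0.01938   -0.03875
  eq          0.1852 7.5045e-05      4.349      5.958
  solve Keq expr → x = -0.01938; check Q = 1.3680e-04
Then add 1.722 M of D.
Step 2:
                   X          G          D          J
  init        0.1852 7.5045e-05      6.071      5.958
  Δ       1.7281e-05 -1.1520e-05 -5.7602e-06 -1.1520e-05
  eq          0.1852 6.3525e-05      6.071      5.958
  solve Keq expr → x = -5.7602e-06; check Q = 1.3680e-04
Then add 0.02482 M of G.
Step 3:
                   X          G          D          J
  init        0.1852    0.02488      6.071      5.958
  Δ           0.0372    -0.0248    -0.0124    -0.0248
  eq          0.2224 8.4025e-05      6.058      5.933
  solve Keq expr → x = -0.0124; check Q = 1.3680e-04

x = -0.0124 M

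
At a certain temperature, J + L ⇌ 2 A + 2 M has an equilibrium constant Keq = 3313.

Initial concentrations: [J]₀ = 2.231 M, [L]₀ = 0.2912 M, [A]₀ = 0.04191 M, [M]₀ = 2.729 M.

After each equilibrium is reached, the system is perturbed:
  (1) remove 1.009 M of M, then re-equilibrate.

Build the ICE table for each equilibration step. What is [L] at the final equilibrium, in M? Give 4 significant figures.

Q₀ = 0.02013 vs Keq = 3313 ⇒ Q<K, forward
Step 1:
                    J           L           A           M
  I             2.231      0.2912     0.04191       2.729
  C           -0.2905     -0.2905      0.5811      0.5811
  E              1.94  6.6147e-04       0.623        3.31
  solve Keq expr → x = 0.2905; check Q = 3313
Then remove 1.009 M of M.
Step 2:
                    J           L           A           M
  I              1.94  6.6147e-04       0.623       2.301
  C       -3.4086e-04 -3.4086e-04  6.8171e-04  6.8171e-04
  E              1.94  3.2061e-04      0.6237       2.302
  solve Keq expr → x = 3.4086e-04; check Q = 3313

[L]_eq = 3.2061e-04 M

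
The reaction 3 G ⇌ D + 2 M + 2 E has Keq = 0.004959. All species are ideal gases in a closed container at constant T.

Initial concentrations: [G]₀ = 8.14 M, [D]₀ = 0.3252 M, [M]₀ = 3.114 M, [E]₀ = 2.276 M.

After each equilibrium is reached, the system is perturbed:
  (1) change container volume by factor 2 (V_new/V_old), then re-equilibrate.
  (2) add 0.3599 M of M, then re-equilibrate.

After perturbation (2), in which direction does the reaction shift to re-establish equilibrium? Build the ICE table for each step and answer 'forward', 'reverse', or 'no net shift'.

Q₀ = 0.03029 vs Keq = 0.004959 ⇒ Q>K, reverse
Step 1:
                    G           D           M           E
  init           8.14      0.3252       3.114       2.276
  Δ            0.5953     -0.1984     -0.3968     -0.3968
  eq            8.735      0.1268       2.717       1.879
  solve Keq expr → x = -0.1984; check Q = 0.004959
Then change container volume by factor 2 (V_new/V_old).
Step 2:
                    G           D           M           E
  init          4.368     0.06339       1.359      0.9396
  Δ           -0.2139     0.07129      0.1426      0.1426
  eq            4.154      0.1347       1.501       1.082
  solve Keq expr → x = 0.07129; check Q = 0.004959
Then add 0.3599 M of M.
Step 3:
                    G           D           M           E
  init          4.154      0.1347       1.861       1.082
  Δ           0.07875    -0.02625     -0.0525     -0.0525
  eq            4.233      0.1084       1.809        1.03
  solve Keq expr → x = -0.02625; check Q = 0.004959

Direction: reverse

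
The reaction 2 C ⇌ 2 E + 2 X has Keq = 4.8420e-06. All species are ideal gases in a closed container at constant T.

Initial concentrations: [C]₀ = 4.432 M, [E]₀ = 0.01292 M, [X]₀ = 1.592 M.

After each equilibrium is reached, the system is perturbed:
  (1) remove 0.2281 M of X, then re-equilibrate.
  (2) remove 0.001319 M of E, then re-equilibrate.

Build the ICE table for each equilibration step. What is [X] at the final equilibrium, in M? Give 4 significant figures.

Q₀ = 2.1538e-05 vs Keq = 4.8420e-06 ⇒ Q>K, reverse
Step 1:
                   C          E          X
  I            4.432    0.01292      1.592
  C         0.006759  -0.006759  -0.006759
  E            4.439   0.006161      1.585
  solve Keq expr → x = -0.003379; check Q = 4.8420e-06
Then remove 0.2281 M of X.
Step 2:
                   C          E          X
  I            4.439   0.006161      1.357
  C        -0.001028   0.001028   0.001028
  E            4.438    0.00719      1.358
  solve Keq expr → x = 5.1423e-04; check Q = 4.8420e-06
Then remove 0.001319 M of E.
Step 3:
                   C          E          X
  I            4.438   0.005871      1.358
  C         -0.00131    0.00131    0.00131
  E            4.436   0.007181      1.359
  solve Keq expr → x = 6.5498e-04; check Q = 4.8420e-06

[X]_eq = 1.359 M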